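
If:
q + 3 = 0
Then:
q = -3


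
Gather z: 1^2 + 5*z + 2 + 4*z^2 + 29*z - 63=4*z^2 + 34*z - 60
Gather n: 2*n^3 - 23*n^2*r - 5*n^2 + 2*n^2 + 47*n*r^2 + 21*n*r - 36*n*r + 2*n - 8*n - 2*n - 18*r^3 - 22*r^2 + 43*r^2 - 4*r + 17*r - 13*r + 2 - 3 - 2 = 2*n^3 + n^2*(-23*r - 3) + n*(47*r^2 - 15*r - 8) - 18*r^3 + 21*r^2 - 3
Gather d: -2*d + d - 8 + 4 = -d - 4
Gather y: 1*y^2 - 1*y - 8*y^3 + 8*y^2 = -8*y^3 + 9*y^2 - y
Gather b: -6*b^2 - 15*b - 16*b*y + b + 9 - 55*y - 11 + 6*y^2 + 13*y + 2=-6*b^2 + b*(-16*y - 14) + 6*y^2 - 42*y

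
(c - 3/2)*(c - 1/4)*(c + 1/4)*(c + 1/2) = c^4 - c^3 - 13*c^2/16 + c/16 + 3/64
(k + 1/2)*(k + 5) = k^2 + 11*k/2 + 5/2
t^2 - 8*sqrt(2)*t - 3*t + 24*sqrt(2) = (t - 3)*(t - 8*sqrt(2))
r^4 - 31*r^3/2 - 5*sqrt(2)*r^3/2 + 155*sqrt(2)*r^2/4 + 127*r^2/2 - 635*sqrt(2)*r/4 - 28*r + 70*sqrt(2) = (r - 8)*(r - 7)*(r - 1/2)*(r - 5*sqrt(2)/2)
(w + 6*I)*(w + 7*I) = w^2 + 13*I*w - 42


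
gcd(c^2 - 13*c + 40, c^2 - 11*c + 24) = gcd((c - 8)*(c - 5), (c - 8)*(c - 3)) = c - 8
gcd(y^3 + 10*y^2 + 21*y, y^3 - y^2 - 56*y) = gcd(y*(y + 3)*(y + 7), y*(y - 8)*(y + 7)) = y^2 + 7*y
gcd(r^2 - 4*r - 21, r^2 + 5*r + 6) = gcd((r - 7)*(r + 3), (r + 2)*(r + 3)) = r + 3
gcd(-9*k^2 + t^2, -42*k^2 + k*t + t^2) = 1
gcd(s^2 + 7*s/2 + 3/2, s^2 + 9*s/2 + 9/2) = s + 3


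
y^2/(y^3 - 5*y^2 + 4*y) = y/(y^2 - 5*y + 4)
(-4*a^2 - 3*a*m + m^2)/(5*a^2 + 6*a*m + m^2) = (-4*a + m)/(5*a + m)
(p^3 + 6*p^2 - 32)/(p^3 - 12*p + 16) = (p + 4)/(p - 2)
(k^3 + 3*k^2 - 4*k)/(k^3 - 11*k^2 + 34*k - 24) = k*(k + 4)/(k^2 - 10*k + 24)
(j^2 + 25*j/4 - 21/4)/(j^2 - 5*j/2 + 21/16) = 4*(j + 7)/(4*j - 7)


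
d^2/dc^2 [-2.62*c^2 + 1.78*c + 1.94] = -5.24000000000000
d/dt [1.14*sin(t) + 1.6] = 1.14*cos(t)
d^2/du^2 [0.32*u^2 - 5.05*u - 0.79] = 0.640000000000000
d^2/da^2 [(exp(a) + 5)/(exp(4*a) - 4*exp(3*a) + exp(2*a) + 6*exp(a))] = (9*exp(7*a) + 36*exp(6*a) - 394*exp(5*a) + 714*exp(4*a) - 153*exp(3*a) - 226*exp(2*a) + 90*exp(a) + 180)*exp(-a)/(exp(9*a) - 12*exp(8*a) + 51*exp(7*a) - 70*exp(6*a) - 93*exp(5*a) + 312*exp(4*a) - 35*exp(3*a) - 414*exp(2*a) + 108*exp(a) + 216)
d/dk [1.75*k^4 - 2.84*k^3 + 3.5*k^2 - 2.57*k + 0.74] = 7.0*k^3 - 8.52*k^2 + 7.0*k - 2.57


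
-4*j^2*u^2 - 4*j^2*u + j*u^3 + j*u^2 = u*(-4*j + u)*(j*u + j)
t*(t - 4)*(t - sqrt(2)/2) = t^3 - 4*t^2 - sqrt(2)*t^2/2 + 2*sqrt(2)*t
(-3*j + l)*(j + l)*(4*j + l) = -12*j^3 - 11*j^2*l + 2*j*l^2 + l^3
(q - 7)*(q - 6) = q^2 - 13*q + 42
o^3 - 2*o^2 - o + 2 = (o - 2)*(o - 1)*(o + 1)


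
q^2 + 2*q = q*(q + 2)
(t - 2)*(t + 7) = t^2 + 5*t - 14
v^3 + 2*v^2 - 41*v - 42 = (v - 6)*(v + 1)*(v + 7)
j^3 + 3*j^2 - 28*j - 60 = (j - 5)*(j + 2)*(j + 6)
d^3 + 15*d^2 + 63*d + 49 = (d + 1)*(d + 7)^2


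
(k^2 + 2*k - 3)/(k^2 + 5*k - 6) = (k + 3)/(k + 6)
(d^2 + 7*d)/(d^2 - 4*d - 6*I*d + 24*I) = d*(d + 7)/(d^2 - 4*d - 6*I*d + 24*I)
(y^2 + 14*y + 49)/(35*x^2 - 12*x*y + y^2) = (y^2 + 14*y + 49)/(35*x^2 - 12*x*y + y^2)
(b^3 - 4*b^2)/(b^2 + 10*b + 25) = b^2*(b - 4)/(b^2 + 10*b + 25)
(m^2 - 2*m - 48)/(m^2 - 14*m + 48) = (m + 6)/(m - 6)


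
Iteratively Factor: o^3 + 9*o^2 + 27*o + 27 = (o + 3)*(o^2 + 6*o + 9) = (o + 3)^2*(o + 3)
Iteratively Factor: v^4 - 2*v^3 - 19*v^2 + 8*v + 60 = (v + 3)*(v^3 - 5*v^2 - 4*v + 20) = (v - 5)*(v + 3)*(v^2 - 4) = (v - 5)*(v + 2)*(v + 3)*(v - 2)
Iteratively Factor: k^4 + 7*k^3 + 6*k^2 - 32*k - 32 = (k + 4)*(k^3 + 3*k^2 - 6*k - 8) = (k + 1)*(k + 4)*(k^2 + 2*k - 8) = (k - 2)*(k + 1)*(k + 4)*(k + 4)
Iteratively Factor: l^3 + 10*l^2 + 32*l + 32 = (l + 2)*(l^2 + 8*l + 16) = (l + 2)*(l + 4)*(l + 4)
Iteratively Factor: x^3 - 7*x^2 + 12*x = (x)*(x^2 - 7*x + 12) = x*(x - 4)*(x - 3)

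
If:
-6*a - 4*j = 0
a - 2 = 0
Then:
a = 2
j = -3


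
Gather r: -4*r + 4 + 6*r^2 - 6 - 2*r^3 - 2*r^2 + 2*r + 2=-2*r^3 + 4*r^2 - 2*r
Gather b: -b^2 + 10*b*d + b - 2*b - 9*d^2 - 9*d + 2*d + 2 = -b^2 + b*(10*d - 1) - 9*d^2 - 7*d + 2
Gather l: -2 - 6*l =-6*l - 2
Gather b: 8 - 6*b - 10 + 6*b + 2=0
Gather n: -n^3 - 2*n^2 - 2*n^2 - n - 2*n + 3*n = -n^3 - 4*n^2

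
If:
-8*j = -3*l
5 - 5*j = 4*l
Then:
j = 15/47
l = 40/47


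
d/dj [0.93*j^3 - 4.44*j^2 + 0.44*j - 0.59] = 2.79*j^2 - 8.88*j + 0.44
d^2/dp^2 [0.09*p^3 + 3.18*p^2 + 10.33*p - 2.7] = 0.54*p + 6.36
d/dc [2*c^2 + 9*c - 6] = 4*c + 9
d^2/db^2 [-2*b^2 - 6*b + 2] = -4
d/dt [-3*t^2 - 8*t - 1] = -6*t - 8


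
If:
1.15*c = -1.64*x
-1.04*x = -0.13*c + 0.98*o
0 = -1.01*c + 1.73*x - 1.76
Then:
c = -0.79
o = -0.69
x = 0.56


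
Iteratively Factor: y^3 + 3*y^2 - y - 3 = (y + 3)*(y^2 - 1) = (y + 1)*(y + 3)*(y - 1)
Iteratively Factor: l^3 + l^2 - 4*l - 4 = (l + 1)*(l^2 - 4) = (l - 2)*(l + 1)*(l + 2)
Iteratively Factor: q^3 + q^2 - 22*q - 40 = (q + 2)*(q^2 - q - 20) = (q + 2)*(q + 4)*(q - 5)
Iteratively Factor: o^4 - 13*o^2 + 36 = (o + 3)*(o^3 - 3*o^2 - 4*o + 12) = (o - 2)*(o + 3)*(o^2 - o - 6) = (o - 3)*(o - 2)*(o + 3)*(o + 2)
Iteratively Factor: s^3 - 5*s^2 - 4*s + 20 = (s - 2)*(s^2 - 3*s - 10) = (s - 5)*(s - 2)*(s + 2)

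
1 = 1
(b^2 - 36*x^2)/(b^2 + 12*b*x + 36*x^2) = (b - 6*x)/(b + 6*x)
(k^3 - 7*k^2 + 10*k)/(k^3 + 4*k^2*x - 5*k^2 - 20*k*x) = (k - 2)/(k + 4*x)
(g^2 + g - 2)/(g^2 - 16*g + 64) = (g^2 + g - 2)/(g^2 - 16*g + 64)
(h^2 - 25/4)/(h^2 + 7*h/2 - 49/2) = (4*h^2 - 25)/(2*(2*h^2 + 7*h - 49))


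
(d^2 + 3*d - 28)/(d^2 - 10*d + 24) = (d + 7)/(d - 6)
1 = 1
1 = 1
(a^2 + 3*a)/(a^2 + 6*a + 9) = a/(a + 3)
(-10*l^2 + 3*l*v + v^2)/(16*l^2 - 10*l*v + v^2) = (5*l + v)/(-8*l + v)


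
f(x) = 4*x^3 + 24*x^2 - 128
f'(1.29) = 81.89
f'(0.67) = 37.55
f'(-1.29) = -41.95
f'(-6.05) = 148.83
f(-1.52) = -86.60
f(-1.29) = -96.65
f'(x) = 12*x^2 + 48*x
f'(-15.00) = 1980.00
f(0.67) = -116.02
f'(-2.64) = -43.08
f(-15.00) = -8228.00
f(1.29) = -79.47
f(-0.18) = -127.25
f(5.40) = 1201.70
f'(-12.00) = 1152.00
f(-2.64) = -34.33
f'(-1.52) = -45.24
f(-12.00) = -3584.00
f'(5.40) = 609.12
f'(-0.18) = -8.25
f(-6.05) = -135.32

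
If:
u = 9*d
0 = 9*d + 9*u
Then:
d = 0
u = 0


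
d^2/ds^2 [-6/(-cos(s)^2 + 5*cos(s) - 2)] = 6*(4*sin(s)^4 - 19*sin(s)^2 + 115*cos(s)/4 - 15*cos(3*s)/4 - 31)/(sin(s)^2 + 5*cos(s) - 3)^3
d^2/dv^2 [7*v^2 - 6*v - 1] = 14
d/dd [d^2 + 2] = 2*d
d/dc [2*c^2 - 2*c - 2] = 4*c - 2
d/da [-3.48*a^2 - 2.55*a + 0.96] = -6.96*a - 2.55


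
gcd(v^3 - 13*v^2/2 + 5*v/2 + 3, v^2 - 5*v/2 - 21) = v - 6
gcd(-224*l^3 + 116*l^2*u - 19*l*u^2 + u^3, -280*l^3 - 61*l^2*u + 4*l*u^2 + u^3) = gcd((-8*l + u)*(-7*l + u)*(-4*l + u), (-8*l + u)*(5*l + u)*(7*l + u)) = -8*l + u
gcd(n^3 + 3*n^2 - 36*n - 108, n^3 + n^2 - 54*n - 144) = n^2 + 9*n + 18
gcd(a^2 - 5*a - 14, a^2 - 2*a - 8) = a + 2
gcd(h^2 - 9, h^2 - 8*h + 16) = 1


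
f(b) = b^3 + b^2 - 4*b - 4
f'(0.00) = -4.00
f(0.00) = -4.00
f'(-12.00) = 404.00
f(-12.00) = -1540.00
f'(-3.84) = 32.56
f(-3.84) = -30.52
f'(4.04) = 53.04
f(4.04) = 62.10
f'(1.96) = 11.44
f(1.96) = -0.47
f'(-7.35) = 143.37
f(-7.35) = -317.64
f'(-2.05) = 4.51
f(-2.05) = -0.21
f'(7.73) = 190.72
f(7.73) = 486.72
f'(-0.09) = -4.16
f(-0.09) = -3.63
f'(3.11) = 31.24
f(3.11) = 23.31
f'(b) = 3*b^2 + 2*b - 4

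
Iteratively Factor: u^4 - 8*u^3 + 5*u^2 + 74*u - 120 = (u - 2)*(u^3 - 6*u^2 - 7*u + 60) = (u - 2)*(u + 3)*(u^2 - 9*u + 20) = (u - 5)*(u - 2)*(u + 3)*(u - 4)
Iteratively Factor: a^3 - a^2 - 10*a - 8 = (a + 1)*(a^2 - 2*a - 8) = (a - 4)*(a + 1)*(a + 2)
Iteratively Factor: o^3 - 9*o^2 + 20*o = (o - 5)*(o^2 - 4*o) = (o - 5)*(o - 4)*(o)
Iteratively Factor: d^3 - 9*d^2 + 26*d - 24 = (d - 2)*(d^2 - 7*d + 12) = (d - 4)*(d - 2)*(d - 3)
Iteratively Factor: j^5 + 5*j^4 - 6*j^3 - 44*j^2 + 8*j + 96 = (j + 4)*(j^4 + j^3 - 10*j^2 - 4*j + 24) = (j + 3)*(j + 4)*(j^3 - 2*j^2 - 4*j + 8) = (j - 2)*(j + 3)*(j + 4)*(j^2 - 4) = (j - 2)^2*(j + 3)*(j + 4)*(j + 2)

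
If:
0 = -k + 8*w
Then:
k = 8*w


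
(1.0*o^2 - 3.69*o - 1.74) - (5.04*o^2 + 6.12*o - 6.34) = -4.04*o^2 - 9.81*o + 4.6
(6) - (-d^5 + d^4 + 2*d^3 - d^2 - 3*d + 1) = d^5 - d^4 - 2*d^3 + d^2 + 3*d + 5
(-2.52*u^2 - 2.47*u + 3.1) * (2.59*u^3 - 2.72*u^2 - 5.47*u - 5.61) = -6.5268*u^5 + 0.457100000000001*u^4 + 28.5318*u^3 + 19.2161*u^2 - 3.1003*u - 17.391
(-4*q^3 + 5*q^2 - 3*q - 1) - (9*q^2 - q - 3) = -4*q^3 - 4*q^2 - 2*q + 2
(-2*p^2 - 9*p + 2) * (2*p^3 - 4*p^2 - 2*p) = -4*p^5 - 10*p^4 + 44*p^3 + 10*p^2 - 4*p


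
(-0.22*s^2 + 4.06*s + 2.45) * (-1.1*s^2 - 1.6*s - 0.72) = 0.242*s^4 - 4.114*s^3 - 9.0326*s^2 - 6.8432*s - 1.764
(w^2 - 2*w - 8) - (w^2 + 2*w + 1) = -4*w - 9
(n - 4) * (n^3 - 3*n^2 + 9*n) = n^4 - 7*n^3 + 21*n^2 - 36*n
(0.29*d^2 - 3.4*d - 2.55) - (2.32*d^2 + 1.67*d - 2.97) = -2.03*d^2 - 5.07*d + 0.42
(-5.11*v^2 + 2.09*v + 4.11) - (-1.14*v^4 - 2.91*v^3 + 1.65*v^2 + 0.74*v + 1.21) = 1.14*v^4 + 2.91*v^3 - 6.76*v^2 + 1.35*v + 2.9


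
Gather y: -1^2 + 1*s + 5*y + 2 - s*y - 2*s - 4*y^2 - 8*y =-s - 4*y^2 + y*(-s - 3) + 1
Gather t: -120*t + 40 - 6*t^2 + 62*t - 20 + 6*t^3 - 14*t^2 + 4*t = 6*t^3 - 20*t^2 - 54*t + 20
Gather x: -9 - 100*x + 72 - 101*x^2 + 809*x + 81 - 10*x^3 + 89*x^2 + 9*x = -10*x^3 - 12*x^2 + 718*x + 144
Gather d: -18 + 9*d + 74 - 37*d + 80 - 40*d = 136 - 68*d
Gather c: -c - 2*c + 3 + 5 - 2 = 6 - 3*c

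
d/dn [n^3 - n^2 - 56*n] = 3*n^2 - 2*n - 56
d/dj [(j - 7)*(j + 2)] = 2*j - 5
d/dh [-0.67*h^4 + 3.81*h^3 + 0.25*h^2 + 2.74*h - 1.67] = -2.68*h^3 + 11.43*h^2 + 0.5*h + 2.74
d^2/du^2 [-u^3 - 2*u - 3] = -6*u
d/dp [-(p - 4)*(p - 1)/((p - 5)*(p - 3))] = (3*p^2 - 22*p + 43)/(p^4 - 16*p^3 + 94*p^2 - 240*p + 225)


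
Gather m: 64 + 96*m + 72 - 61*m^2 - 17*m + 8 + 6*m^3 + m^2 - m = 6*m^3 - 60*m^2 + 78*m + 144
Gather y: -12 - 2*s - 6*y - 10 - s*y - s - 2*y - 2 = -3*s + y*(-s - 8) - 24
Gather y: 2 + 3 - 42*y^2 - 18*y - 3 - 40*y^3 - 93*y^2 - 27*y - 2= -40*y^3 - 135*y^2 - 45*y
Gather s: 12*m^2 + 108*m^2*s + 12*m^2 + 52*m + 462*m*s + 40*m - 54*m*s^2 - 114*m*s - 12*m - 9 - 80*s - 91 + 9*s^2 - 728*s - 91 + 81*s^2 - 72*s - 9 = 24*m^2 + 80*m + s^2*(90 - 54*m) + s*(108*m^2 + 348*m - 880) - 200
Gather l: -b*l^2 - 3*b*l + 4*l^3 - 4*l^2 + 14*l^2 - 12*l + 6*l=4*l^3 + l^2*(10 - b) + l*(-3*b - 6)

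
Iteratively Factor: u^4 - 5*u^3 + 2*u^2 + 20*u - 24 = (u - 2)*(u^3 - 3*u^2 - 4*u + 12) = (u - 3)*(u - 2)*(u^2 - 4) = (u - 3)*(u - 2)*(u + 2)*(u - 2)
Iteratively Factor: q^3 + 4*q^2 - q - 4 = (q + 4)*(q^2 - 1) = (q - 1)*(q + 4)*(q + 1)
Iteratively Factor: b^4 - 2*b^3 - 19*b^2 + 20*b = (b - 1)*(b^3 - b^2 - 20*b) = (b - 1)*(b + 4)*(b^2 - 5*b) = (b - 5)*(b - 1)*(b + 4)*(b)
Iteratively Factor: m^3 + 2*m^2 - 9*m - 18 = (m - 3)*(m^2 + 5*m + 6) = (m - 3)*(m + 2)*(m + 3)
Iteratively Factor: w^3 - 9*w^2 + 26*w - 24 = (w - 2)*(w^2 - 7*w + 12) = (w - 4)*(w - 2)*(w - 3)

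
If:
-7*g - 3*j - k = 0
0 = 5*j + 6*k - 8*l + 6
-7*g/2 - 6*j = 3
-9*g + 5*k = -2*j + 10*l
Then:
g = 438/317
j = -414/317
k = -1824/317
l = -1389/317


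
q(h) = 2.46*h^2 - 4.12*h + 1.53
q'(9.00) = 40.16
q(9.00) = 163.71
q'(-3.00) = -18.88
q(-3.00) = 36.03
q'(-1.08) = -9.43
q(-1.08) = 8.85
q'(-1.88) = -13.37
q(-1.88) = 17.97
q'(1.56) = 3.56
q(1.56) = 1.09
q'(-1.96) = -13.76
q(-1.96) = 19.06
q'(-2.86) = -18.19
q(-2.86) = 33.44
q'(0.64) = -0.97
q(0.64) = -0.10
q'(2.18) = 6.61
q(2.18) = 4.24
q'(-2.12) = -14.55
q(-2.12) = 21.32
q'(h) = 4.92*h - 4.12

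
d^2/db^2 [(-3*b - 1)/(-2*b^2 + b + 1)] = 2*((1 - 18*b)*(-2*b^2 + b + 1) - (3*b + 1)*(4*b - 1)^2)/(-2*b^2 + b + 1)^3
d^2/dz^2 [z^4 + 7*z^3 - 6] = 6*z*(2*z + 7)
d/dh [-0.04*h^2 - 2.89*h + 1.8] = -0.08*h - 2.89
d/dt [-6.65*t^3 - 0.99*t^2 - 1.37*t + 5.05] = -19.95*t^2 - 1.98*t - 1.37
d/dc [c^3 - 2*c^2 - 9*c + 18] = 3*c^2 - 4*c - 9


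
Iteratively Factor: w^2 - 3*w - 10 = (w + 2)*(w - 5)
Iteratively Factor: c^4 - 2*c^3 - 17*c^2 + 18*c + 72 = (c - 3)*(c^3 + c^2 - 14*c - 24) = (c - 4)*(c - 3)*(c^2 + 5*c + 6) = (c - 4)*(c - 3)*(c + 3)*(c + 2)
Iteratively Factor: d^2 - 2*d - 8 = (d - 4)*(d + 2)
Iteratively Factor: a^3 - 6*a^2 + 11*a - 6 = (a - 2)*(a^2 - 4*a + 3) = (a - 2)*(a - 1)*(a - 3)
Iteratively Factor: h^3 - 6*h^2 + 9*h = (h)*(h^2 - 6*h + 9) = h*(h - 3)*(h - 3)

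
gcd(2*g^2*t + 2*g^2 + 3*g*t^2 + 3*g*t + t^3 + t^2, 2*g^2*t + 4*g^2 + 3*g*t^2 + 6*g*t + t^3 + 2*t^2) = 2*g^2 + 3*g*t + t^2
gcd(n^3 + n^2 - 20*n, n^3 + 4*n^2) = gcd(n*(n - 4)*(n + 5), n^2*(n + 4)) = n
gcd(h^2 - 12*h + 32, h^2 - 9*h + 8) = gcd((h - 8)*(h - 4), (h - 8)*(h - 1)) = h - 8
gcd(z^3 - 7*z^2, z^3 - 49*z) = z^2 - 7*z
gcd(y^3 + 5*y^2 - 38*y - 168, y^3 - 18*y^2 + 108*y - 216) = y - 6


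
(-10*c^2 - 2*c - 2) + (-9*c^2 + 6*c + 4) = -19*c^2 + 4*c + 2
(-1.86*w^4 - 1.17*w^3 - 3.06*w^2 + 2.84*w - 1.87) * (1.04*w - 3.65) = -1.9344*w^5 + 5.5722*w^4 + 1.0881*w^3 + 14.1226*w^2 - 12.3108*w + 6.8255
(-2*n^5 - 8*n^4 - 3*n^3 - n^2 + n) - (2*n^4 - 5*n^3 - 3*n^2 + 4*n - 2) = -2*n^5 - 10*n^4 + 2*n^3 + 2*n^2 - 3*n + 2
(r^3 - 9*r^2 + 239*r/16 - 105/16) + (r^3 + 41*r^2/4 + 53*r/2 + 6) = 2*r^3 + 5*r^2/4 + 663*r/16 - 9/16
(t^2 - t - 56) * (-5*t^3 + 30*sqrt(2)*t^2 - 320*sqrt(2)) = -5*t^5 + 5*t^4 + 30*sqrt(2)*t^4 - 30*sqrt(2)*t^3 + 280*t^3 - 2000*sqrt(2)*t^2 + 320*sqrt(2)*t + 17920*sqrt(2)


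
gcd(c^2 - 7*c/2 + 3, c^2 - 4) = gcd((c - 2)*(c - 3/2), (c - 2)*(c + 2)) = c - 2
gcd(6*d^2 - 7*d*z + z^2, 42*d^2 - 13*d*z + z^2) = -6*d + z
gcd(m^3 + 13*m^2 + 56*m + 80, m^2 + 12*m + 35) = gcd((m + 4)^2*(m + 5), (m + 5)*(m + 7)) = m + 5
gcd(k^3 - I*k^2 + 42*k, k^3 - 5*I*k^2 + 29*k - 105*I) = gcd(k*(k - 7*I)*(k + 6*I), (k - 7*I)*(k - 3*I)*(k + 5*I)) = k - 7*I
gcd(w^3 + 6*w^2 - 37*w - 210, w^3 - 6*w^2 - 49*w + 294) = w^2 + w - 42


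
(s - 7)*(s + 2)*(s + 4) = s^3 - s^2 - 34*s - 56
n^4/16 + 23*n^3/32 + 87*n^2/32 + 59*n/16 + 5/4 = (n/4 + 1/2)*(n/4 + 1)*(n + 1/2)*(n + 5)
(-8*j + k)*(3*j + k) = -24*j^2 - 5*j*k + k^2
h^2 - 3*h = h*(h - 3)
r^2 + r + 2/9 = (r + 1/3)*(r + 2/3)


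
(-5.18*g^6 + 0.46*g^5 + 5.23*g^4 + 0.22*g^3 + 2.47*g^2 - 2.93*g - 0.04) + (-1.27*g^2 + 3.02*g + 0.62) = -5.18*g^6 + 0.46*g^5 + 5.23*g^4 + 0.22*g^3 + 1.2*g^2 + 0.0899999999999999*g + 0.58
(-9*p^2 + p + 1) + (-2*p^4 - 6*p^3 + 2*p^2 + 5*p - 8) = -2*p^4 - 6*p^3 - 7*p^2 + 6*p - 7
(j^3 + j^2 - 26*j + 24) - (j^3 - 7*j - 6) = j^2 - 19*j + 30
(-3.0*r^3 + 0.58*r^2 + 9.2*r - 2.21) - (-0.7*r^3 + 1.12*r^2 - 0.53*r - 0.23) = -2.3*r^3 - 0.54*r^2 + 9.73*r - 1.98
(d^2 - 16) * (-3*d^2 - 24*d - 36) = -3*d^4 - 24*d^3 + 12*d^2 + 384*d + 576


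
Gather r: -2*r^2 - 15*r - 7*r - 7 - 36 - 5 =-2*r^2 - 22*r - 48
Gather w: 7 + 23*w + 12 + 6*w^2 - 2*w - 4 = 6*w^2 + 21*w + 15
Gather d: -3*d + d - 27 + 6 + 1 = -2*d - 20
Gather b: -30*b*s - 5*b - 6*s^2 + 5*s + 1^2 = b*(-30*s - 5) - 6*s^2 + 5*s + 1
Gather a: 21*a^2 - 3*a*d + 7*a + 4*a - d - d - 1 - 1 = 21*a^2 + a*(11 - 3*d) - 2*d - 2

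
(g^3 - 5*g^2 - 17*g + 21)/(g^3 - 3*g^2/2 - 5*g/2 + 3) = 2*(g^2 - 4*g - 21)/(2*g^2 - g - 6)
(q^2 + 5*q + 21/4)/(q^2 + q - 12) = (q^2 + 5*q + 21/4)/(q^2 + q - 12)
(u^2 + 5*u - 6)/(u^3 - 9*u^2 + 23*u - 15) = (u + 6)/(u^2 - 8*u + 15)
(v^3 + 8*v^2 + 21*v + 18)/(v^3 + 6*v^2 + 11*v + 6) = (v + 3)/(v + 1)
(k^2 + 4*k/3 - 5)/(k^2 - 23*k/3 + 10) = (k + 3)/(k - 6)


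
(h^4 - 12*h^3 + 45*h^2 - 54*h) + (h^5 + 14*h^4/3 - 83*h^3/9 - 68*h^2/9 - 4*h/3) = h^5 + 17*h^4/3 - 191*h^3/9 + 337*h^2/9 - 166*h/3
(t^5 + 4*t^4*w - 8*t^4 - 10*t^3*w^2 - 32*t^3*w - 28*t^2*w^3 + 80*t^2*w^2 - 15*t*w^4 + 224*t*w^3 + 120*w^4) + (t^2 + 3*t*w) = t^5 + 4*t^4*w - 8*t^4 - 10*t^3*w^2 - 32*t^3*w - 28*t^2*w^3 + 80*t^2*w^2 + t^2 - 15*t*w^4 + 224*t*w^3 + 3*t*w + 120*w^4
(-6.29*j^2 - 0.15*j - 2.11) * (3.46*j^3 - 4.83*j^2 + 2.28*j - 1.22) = -21.7634*j^5 + 29.8617*j^4 - 20.9173*j^3 + 17.5231*j^2 - 4.6278*j + 2.5742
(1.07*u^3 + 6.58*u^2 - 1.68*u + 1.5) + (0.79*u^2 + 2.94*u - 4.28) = 1.07*u^3 + 7.37*u^2 + 1.26*u - 2.78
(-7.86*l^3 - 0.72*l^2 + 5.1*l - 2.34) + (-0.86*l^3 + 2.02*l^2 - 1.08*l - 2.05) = -8.72*l^3 + 1.3*l^2 + 4.02*l - 4.39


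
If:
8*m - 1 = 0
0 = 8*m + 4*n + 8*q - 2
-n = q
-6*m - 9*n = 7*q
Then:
No Solution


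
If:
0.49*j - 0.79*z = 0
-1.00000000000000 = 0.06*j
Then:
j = -16.67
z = -10.34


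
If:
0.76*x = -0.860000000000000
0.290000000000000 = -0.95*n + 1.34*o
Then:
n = 1.41052631578947*o - 0.305263157894737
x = -1.13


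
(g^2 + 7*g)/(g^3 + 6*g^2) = (g + 7)/(g*(g + 6))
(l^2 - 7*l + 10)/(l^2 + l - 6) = (l - 5)/(l + 3)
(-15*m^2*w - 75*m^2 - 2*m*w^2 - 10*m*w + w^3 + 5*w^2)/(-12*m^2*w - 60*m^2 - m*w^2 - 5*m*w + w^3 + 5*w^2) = (-5*m + w)/(-4*m + w)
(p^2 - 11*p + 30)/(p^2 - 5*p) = (p - 6)/p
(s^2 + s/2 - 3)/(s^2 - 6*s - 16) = (s - 3/2)/(s - 8)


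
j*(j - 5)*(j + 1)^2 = j^4 - 3*j^3 - 9*j^2 - 5*j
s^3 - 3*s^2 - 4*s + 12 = (s - 3)*(s - 2)*(s + 2)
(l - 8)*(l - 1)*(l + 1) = l^3 - 8*l^2 - l + 8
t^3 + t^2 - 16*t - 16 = (t - 4)*(t + 1)*(t + 4)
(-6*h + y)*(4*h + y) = -24*h^2 - 2*h*y + y^2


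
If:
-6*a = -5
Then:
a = 5/6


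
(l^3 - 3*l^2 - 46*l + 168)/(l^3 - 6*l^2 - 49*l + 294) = (l - 4)/(l - 7)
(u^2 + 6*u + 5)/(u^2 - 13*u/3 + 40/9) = 9*(u^2 + 6*u + 5)/(9*u^2 - 39*u + 40)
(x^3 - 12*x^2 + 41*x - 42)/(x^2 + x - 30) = (x^3 - 12*x^2 + 41*x - 42)/(x^2 + x - 30)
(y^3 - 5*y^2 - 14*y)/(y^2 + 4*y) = (y^2 - 5*y - 14)/(y + 4)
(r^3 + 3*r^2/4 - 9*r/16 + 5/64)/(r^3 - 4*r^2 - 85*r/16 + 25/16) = (r - 1/4)/(r - 5)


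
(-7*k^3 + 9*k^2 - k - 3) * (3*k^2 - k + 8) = -21*k^5 + 34*k^4 - 68*k^3 + 64*k^2 - 5*k - 24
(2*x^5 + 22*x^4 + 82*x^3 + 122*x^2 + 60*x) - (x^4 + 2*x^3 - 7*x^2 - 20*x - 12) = 2*x^5 + 21*x^4 + 80*x^3 + 129*x^2 + 80*x + 12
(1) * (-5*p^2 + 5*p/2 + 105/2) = -5*p^2 + 5*p/2 + 105/2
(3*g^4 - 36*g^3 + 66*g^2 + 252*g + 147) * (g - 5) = 3*g^5 - 51*g^4 + 246*g^3 - 78*g^2 - 1113*g - 735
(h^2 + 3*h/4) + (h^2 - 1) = 2*h^2 + 3*h/4 - 1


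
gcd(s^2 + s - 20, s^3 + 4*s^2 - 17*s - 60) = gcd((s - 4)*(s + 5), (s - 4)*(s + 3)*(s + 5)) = s^2 + s - 20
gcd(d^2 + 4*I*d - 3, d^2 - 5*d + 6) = 1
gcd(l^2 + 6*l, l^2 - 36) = l + 6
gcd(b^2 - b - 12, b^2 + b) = 1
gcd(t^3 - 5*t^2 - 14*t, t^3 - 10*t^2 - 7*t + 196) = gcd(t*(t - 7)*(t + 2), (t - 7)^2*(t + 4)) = t - 7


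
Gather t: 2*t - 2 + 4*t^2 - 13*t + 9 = 4*t^2 - 11*t + 7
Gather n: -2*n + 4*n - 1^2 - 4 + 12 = 2*n + 7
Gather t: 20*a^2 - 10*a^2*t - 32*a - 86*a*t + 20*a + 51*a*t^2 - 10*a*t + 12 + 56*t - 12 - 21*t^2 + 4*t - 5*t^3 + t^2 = 20*a^2 - 12*a - 5*t^3 + t^2*(51*a - 20) + t*(-10*a^2 - 96*a + 60)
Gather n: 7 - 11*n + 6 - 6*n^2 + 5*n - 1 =-6*n^2 - 6*n + 12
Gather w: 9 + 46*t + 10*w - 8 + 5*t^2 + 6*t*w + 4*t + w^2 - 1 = 5*t^2 + 50*t + w^2 + w*(6*t + 10)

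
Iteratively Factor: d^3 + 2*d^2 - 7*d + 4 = (d - 1)*(d^2 + 3*d - 4) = (d - 1)^2*(d + 4)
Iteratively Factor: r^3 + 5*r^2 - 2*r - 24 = (r + 4)*(r^2 + r - 6) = (r + 3)*(r + 4)*(r - 2)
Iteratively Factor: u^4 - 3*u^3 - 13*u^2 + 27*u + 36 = (u + 1)*(u^3 - 4*u^2 - 9*u + 36) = (u - 4)*(u + 1)*(u^2 - 9) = (u - 4)*(u - 3)*(u + 1)*(u + 3)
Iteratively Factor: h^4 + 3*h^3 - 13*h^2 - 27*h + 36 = (h + 3)*(h^3 - 13*h + 12) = (h + 3)*(h + 4)*(h^2 - 4*h + 3) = (h - 1)*(h + 3)*(h + 4)*(h - 3)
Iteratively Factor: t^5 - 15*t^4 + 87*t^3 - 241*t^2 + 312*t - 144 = (t - 4)*(t^4 - 11*t^3 + 43*t^2 - 69*t + 36) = (t - 4)*(t - 3)*(t^3 - 8*t^2 + 19*t - 12) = (t - 4)*(t - 3)*(t - 1)*(t^2 - 7*t + 12) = (t - 4)*(t - 3)^2*(t - 1)*(t - 4)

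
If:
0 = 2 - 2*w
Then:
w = 1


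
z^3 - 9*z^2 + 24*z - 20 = (z - 5)*(z - 2)^2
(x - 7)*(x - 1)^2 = x^3 - 9*x^2 + 15*x - 7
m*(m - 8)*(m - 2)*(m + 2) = m^4 - 8*m^3 - 4*m^2 + 32*m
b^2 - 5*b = b*(b - 5)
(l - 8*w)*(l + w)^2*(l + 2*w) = l^4 - 4*l^3*w - 27*l^2*w^2 - 38*l*w^3 - 16*w^4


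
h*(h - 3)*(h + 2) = h^3 - h^2 - 6*h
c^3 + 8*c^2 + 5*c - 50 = (c - 2)*(c + 5)^2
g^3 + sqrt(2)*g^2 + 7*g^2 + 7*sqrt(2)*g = g*(g + 7)*(g + sqrt(2))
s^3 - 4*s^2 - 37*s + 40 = (s - 8)*(s - 1)*(s + 5)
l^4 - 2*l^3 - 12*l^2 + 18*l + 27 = (l - 3)^2*(l + 1)*(l + 3)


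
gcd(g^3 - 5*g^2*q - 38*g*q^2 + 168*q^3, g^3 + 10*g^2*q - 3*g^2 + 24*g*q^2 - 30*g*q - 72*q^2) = g + 6*q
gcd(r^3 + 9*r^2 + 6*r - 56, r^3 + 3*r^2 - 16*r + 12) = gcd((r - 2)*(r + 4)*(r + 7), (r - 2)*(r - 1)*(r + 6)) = r - 2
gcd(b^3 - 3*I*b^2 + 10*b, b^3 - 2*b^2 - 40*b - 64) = 1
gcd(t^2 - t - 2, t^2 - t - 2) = t^2 - t - 2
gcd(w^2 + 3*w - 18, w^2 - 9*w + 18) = w - 3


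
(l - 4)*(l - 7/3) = l^2 - 19*l/3 + 28/3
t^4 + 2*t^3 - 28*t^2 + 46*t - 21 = (t - 3)*(t - 1)^2*(t + 7)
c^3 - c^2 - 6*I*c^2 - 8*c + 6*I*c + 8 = (c - 1)*(c - 4*I)*(c - 2*I)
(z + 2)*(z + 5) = z^2 + 7*z + 10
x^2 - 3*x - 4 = (x - 4)*(x + 1)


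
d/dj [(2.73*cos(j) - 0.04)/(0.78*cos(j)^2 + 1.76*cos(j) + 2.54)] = (2.1294*cos(j)^2 - 0.0624000000000002*cos(j) - 7.0046)*sin(j)/(0.6084*cos(j)^4 + 2.7456*cos(j)^3 + 7.06*cos(j)^2 + 8.9408*cos(j) + 6.4516)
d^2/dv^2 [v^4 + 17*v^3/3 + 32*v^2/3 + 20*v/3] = 12*v^2 + 34*v + 64/3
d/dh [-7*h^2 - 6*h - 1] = -14*h - 6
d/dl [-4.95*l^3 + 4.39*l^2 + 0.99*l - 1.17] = -14.85*l^2 + 8.78*l + 0.99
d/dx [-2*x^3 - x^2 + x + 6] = -6*x^2 - 2*x + 1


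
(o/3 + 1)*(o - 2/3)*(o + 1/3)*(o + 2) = o^4/3 + 14*o^3/9 + 37*o^2/27 - 28*o/27 - 4/9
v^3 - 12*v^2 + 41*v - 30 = (v - 6)*(v - 5)*(v - 1)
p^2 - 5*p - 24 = (p - 8)*(p + 3)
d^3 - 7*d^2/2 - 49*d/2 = d*(d - 7)*(d + 7/2)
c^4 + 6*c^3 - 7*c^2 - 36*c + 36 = (c - 2)*(c - 1)*(c + 3)*(c + 6)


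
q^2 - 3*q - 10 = (q - 5)*(q + 2)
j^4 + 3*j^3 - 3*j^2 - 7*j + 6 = (j - 1)^2*(j + 2)*(j + 3)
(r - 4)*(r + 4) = r^2 - 16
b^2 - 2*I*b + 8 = (b - 4*I)*(b + 2*I)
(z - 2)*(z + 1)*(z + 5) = z^3 + 4*z^2 - 7*z - 10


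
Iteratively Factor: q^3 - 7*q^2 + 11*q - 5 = (q - 5)*(q^2 - 2*q + 1) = (q - 5)*(q - 1)*(q - 1)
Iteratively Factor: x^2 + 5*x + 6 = (x + 2)*(x + 3)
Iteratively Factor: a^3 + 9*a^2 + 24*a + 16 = (a + 4)*(a^2 + 5*a + 4) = (a + 1)*(a + 4)*(a + 4)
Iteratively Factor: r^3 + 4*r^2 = (r + 4)*(r^2) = r*(r + 4)*(r)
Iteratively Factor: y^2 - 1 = (y - 1)*(y + 1)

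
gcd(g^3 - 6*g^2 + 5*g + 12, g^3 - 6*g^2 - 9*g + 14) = 1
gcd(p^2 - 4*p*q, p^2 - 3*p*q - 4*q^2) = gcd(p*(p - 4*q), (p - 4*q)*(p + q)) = p - 4*q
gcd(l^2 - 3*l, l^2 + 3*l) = l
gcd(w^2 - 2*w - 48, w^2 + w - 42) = 1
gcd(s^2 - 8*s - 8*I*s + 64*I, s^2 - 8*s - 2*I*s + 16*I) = s - 8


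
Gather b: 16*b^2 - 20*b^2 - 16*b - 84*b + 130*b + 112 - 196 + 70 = -4*b^2 + 30*b - 14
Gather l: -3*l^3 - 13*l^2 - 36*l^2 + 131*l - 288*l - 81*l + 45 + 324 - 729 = -3*l^3 - 49*l^2 - 238*l - 360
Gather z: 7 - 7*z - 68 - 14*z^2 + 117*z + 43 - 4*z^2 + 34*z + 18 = -18*z^2 + 144*z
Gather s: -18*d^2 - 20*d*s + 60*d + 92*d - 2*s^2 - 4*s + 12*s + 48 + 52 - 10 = -18*d^2 + 152*d - 2*s^2 + s*(8 - 20*d) + 90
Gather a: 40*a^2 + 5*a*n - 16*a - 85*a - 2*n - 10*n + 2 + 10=40*a^2 + a*(5*n - 101) - 12*n + 12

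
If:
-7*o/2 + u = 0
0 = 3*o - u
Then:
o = 0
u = 0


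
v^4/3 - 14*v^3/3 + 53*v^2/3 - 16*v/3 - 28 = (v/3 + 1/3)*(v - 7)*(v - 6)*(v - 2)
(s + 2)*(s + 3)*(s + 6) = s^3 + 11*s^2 + 36*s + 36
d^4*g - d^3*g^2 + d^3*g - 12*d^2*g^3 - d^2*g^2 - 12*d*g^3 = d*(d - 4*g)*(d + 3*g)*(d*g + g)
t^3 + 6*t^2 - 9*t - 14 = (t - 2)*(t + 1)*(t + 7)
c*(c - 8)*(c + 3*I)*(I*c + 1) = I*c^4 - 2*c^3 - 8*I*c^3 + 16*c^2 + 3*I*c^2 - 24*I*c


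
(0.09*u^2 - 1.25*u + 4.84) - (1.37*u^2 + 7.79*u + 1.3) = -1.28*u^2 - 9.04*u + 3.54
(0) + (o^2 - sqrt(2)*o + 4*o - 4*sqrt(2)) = o^2 - sqrt(2)*o + 4*o - 4*sqrt(2)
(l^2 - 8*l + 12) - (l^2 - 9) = 21 - 8*l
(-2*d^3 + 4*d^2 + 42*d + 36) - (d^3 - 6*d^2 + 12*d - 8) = -3*d^3 + 10*d^2 + 30*d + 44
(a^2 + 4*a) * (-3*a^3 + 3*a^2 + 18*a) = -3*a^5 - 9*a^4 + 30*a^3 + 72*a^2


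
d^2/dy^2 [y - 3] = 0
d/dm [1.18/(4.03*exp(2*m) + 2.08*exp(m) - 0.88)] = (-9.5108*exp(m) - 2.4544)*exp(m)/(4.03*exp(2*m) + 2.08*exp(m) - 0.88)^2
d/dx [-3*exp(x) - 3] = -3*exp(x)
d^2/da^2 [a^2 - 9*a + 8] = 2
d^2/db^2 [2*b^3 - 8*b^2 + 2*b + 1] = 12*b - 16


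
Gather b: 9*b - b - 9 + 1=8*b - 8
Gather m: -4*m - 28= -4*m - 28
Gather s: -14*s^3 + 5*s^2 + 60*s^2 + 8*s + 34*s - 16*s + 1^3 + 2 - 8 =-14*s^3 + 65*s^2 + 26*s - 5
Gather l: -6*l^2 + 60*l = -6*l^2 + 60*l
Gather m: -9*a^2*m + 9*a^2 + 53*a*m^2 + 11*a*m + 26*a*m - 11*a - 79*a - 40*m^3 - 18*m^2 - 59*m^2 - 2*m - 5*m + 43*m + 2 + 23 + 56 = 9*a^2 - 90*a - 40*m^3 + m^2*(53*a - 77) + m*(-9*a^2 + 37*a + 36) + 81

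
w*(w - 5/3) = w^2 - 5*w/3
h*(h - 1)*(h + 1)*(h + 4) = h^4 + 4*h^3 - h^2 - 4*h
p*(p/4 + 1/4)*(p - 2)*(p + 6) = p^4/4 + 5*p^3/4 - 2*p^2 - 3*p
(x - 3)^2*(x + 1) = x^3 - 5*x^2 + 3*x + 9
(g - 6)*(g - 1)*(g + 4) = g^3 - 3*g^2 - 22*g + 24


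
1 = 1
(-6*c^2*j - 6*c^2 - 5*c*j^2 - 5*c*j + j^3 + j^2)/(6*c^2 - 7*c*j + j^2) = (-c*j - c - j^2 - j)/(c - j)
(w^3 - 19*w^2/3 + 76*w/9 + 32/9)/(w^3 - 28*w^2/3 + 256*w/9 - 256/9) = (3*w + 1)/(3*w - 8)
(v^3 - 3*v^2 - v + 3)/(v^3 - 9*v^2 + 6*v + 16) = (v^2 - 4*v + 3)/(v^2 - 10*v + 16)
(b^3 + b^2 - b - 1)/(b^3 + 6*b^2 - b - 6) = (b + 1)/(b + 6)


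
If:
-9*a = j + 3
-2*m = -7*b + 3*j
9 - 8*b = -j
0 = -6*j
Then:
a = -1/3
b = 9/8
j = 0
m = 63/16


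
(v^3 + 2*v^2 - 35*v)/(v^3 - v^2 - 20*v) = (v + 7)/(v + 4)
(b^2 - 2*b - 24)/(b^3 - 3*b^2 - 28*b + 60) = (b + 4)/(b^2 + 3*b - 10)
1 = 1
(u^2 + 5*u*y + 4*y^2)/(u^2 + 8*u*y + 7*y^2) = (u + 4*y)/(u + 7*y)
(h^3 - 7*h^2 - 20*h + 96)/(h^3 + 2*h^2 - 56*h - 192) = (h - 3)/(h + 6)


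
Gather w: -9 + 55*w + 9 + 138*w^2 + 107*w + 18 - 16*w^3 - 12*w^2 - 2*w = -16*w^3 + 126*w^2 + 160*w + 18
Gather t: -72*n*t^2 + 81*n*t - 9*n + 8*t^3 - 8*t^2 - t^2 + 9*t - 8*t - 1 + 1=-9*n + 8*t^3 + t^2*(-72*n - 9) + t*(81*n + 1)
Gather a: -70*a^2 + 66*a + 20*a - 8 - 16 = -70*a^2 + 86*a - 24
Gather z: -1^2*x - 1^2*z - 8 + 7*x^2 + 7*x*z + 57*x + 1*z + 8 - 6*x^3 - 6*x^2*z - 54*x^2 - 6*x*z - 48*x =-6*x^3 - 47*x^2 + 8*x + z*(-6*x^2 + x)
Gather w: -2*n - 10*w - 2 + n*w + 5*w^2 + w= -2*n + 5*w^2 + w*(n - 9) - 2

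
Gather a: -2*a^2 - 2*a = -2*a^2 - 2*a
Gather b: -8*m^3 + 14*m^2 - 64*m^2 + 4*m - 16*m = -8*m^3 - 50*m^2 - 12*m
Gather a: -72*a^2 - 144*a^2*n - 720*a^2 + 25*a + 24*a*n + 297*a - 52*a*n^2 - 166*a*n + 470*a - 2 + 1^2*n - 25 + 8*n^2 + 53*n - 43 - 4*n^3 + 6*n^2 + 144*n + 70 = a^2*(-144*n - 792) + a*(-52*n^2 - 142*n + 792) - 4*n^3 + 14*n^2 + 198*n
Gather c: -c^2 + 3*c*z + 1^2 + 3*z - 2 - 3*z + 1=-c^2 + 3*c*z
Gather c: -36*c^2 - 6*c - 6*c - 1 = -36*c^2 - 12*c - 1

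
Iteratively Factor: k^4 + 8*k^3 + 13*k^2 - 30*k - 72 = (k + 3)*(k^3 + 5*k^2 - 2*k - 24) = (k - 2)*(k + 3)*(k^2 + 7*k + 12) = (k - 2)*(k + 3)^2*(k + 4)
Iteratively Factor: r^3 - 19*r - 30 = (r + 2)*(r^2 - 2*r - 15) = (r + 2)*(r + 3)*(r - 5)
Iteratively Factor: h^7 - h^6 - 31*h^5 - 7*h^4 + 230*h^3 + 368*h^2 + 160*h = (h + 1)*(h^6 - 2*h^5 - 29*h^4 + 22*h^3 + 208*h^2 + 160*h) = h*(h + 1)*(h^5 - 2*h^4 - 29*h^3 + 22*h^2 + 208*h + 160) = h*(h - 4)*(h + 1)*(h^4 + 2*h^3 - 21*h^2 - 62*h - 40) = h*(h - 4)*(h + 1)*(h + 4)*(h^3 - 2*h^2 - 13*h - 10) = h*(h - 4)*(h + 1)*(h + 2)*(h + 4)*(h^2 - 4*h - 5) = h*(h - 4)*(h + 1)^2*(h + 2)*(h + 4)*(h - 5)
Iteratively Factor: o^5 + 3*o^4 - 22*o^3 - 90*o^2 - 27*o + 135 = (o - 5)*(o^4 + 8*o^3 + 18*o^2 - 27) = (o - 5)*(o - 1)*(o^3 + 9*o^2 + 27*o + 27) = (o - 5)*(o - 1)*(o + 3)*(o^2 + 6*o + 9) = (o - 5)*(o - 1)*(o + 3)^2*(o + 3)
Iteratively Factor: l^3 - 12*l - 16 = (l - 4)*(l^2 + 4*l + 4) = (l - 4)*(l + 2)*(l + 2)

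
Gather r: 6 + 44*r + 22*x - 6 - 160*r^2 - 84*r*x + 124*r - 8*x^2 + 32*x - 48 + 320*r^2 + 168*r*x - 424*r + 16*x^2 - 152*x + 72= 160*r^2 + r*(84*x - 256) + 8*x^2 - 98*x + 24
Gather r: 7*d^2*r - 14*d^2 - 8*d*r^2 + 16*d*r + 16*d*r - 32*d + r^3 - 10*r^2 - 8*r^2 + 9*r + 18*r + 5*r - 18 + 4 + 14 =-14*d^2 - 32*d + r^3 + r^2*(-8*d - 18) + r*(7*d^2 + 32*d + 32)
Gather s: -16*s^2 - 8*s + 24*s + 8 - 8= -16*s^2 + 16*s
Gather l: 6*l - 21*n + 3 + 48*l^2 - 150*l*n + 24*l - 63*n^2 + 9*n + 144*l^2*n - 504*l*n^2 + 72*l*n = l^2*(144*n + 48) + l*(-504*n^2 - 78*n + 30) - 63*n^2 - 12*n + 3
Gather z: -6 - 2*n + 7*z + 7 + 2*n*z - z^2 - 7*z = 2*n*z - 2*n - z^2 + 1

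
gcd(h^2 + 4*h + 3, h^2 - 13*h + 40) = 1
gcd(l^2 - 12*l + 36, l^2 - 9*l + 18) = l - 6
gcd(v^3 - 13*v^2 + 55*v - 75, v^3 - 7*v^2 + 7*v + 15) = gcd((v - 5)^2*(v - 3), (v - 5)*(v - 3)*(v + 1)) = v^2 - 8*v + 15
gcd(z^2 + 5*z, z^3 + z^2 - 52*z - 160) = z + 5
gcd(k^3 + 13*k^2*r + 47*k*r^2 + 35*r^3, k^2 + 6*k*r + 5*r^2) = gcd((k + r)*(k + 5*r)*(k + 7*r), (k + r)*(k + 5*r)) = k^2 + 6*k*r + 5*r^2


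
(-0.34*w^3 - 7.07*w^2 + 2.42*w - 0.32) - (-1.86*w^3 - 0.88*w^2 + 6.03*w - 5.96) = 1.52*w^3 - 6.19*w^2 - 3.61*w + 5.64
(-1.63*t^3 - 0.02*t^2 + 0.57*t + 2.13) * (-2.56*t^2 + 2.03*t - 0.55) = 4.1728*t^5 - 3.2577*t^4 - 0.6033*t^3 - 4.2847*t^2 + 4.0104*t - 1.1715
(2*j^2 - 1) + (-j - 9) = 2*j^2 - j - 10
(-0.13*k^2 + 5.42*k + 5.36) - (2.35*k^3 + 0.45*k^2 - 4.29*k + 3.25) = -2.35*k^3 - 0.58*k^2 + 9.71*k + 2.11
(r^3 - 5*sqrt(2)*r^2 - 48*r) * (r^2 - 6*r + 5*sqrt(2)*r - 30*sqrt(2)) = r^5 - 6*r^4 - 98*r^3 - 240*sqrt(2)*r^2 + 588*r^2 + 1440*sqrt(2)*r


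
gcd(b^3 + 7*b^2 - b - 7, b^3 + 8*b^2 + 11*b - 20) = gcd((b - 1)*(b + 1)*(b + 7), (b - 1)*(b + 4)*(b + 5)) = b - 1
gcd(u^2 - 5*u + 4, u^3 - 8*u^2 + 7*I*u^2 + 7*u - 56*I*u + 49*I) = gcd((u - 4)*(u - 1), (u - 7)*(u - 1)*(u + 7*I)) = u - 1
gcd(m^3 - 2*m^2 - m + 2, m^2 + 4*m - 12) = m - 2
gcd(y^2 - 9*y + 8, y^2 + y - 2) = y - 1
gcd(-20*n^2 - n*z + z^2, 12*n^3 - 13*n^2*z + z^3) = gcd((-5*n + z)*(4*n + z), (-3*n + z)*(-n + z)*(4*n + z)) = 4*n + z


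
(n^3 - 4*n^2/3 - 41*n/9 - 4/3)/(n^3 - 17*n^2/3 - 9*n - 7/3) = (n^2 - 5*n/3 - 4)/(n^2 - 6*n - 7)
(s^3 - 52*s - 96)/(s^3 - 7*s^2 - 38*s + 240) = (s + 2)/(s - 5)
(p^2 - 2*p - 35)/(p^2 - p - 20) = (-p^2 + 2*p + 35)/(-p^2 + p + 20)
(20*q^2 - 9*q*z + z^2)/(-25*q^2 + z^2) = (-4*q + z)/(5*q + z)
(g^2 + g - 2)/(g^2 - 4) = (g - 1)/(g - 2)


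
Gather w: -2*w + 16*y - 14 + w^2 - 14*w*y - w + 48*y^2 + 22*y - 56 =w^2 + w*(-14*y - 3) + 48*y^2 + 38*y - 70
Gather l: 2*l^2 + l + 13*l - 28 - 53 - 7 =2*l^2 + 14*l - 88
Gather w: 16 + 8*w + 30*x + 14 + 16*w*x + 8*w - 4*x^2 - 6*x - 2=w*(16*x + 16) - 4*x^2 + 24*x + 28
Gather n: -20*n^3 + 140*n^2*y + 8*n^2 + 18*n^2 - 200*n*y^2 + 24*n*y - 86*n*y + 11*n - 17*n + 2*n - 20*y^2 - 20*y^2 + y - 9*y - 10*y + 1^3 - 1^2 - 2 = -20*n^3 + n^2*(140*y + 26) + n*(-200*y^2 - 62*y - 4) - 40*y^2 - 18*y - 2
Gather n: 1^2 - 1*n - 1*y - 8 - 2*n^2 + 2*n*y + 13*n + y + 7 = -2*n^2 + n*(2*y + 12)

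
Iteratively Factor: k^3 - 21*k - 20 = (k + 1)*(k^2 - k - 20) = (k + 1)*(k + 4)*(k - 5)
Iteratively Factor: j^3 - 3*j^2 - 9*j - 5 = (j + 1)*(j^2 - 4*j - 5) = (j + 1)^2*(j - 5)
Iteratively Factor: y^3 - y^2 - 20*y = (y - 5)*(y^2 + 4*y) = y*(y - 5)*(y + 4)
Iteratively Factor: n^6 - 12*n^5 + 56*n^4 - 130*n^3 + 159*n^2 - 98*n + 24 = (n - 1)*(n^5 - 11*n^4 + 45*n^3 - 85*n^2 + 74*n - 24) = (n - 1)^2*(n^4 - 10*n^3 + 35*n^2 - 50*n + 24) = (n - 4)*(n - 1)^2*(n^3 - 6*n^2 + 11*n - 6) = (n - 4)*(n - 3)*(n - 1)^2*(n^2 - 3*n + 2) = (n - 4)*(n - 3)*(n - 2)*(n - 1)^2*(n - 1)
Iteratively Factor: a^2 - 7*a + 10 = (a - 2)*(a - 5)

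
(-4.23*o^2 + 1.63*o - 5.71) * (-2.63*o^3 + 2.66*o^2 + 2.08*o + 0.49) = 11.1249*o^5 - 15.5387*o^4 + 10.5547*o^3 - 13.8709*o^2 - 11.0781*o - 2.7979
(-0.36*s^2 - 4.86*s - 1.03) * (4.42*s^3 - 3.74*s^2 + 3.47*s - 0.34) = -1.5912*s^5 - 20.1348*s^4 + 12.3746*s^3 - 12.8896*s^2 - 1.9217*s + 0.3502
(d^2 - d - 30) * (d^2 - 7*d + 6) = d^4 - 8*d^3 - 17*d^2 + 204*d - 180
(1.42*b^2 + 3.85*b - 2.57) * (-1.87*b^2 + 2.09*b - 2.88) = -2.6554*b^4 - 4.2317*b^3 + 8.7628*b^2 - 16.4593*b + 7.4016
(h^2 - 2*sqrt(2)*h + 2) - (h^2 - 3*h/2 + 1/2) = -2*sqrt(2)*h + 3*h/2 + 3/2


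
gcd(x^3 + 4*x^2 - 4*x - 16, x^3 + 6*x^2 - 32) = x^2 + 2*x - 8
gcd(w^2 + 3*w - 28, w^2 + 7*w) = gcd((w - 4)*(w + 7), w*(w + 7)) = w + 7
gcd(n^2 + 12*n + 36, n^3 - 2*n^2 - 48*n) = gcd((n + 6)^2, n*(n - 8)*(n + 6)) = n + 6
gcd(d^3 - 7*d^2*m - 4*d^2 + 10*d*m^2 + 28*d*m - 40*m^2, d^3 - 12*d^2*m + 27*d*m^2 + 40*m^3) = d - 5*m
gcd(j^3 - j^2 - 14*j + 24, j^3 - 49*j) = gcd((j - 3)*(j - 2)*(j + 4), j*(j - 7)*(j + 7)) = 1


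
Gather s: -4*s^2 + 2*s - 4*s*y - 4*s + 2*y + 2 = -4*s^2 + s*(-4*y - 2) + 2*y + 2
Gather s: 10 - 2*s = 10 - 2*s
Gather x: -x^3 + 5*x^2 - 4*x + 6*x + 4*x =-x^3 + 5*x^2 + 6*x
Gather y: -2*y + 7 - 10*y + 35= 42 - 12*y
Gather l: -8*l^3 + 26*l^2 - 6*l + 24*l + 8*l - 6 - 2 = -8*l^3 + 26*l^2 + 26*l - 8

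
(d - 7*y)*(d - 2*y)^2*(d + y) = d^4 - 10*d^3*y + 21*d^2*y^2 + 4*d*y^3 - 28*y^4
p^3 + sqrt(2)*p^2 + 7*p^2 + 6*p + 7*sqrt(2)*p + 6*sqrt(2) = (p + 1)*(p + 6)*(p + sqrt(2))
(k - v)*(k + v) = k^2 - v^2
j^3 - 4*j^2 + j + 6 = (j - 3)*(j - 2)*(j + 1)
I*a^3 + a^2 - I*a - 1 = (a + 1)*(a - I)*(I*a - I)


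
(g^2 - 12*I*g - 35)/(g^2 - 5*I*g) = (g - 7*I)/g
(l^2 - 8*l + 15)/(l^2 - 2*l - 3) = (l - 5)/(l + 1)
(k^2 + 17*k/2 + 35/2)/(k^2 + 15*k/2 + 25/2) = (2*k + 7)/(2*k + 5)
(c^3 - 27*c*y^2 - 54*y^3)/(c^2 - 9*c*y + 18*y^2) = (-c^2 - 6*c*y - 9*y^2)/(-c + 3*y)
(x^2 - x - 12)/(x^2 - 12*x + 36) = (x^2 - x - 12)/(x^2 - 12*x + 36)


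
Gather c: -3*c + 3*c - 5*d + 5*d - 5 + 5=0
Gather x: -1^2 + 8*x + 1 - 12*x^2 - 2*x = -12*x^2 + 6*x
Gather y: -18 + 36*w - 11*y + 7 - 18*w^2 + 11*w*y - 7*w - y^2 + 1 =-18*w^2 + 29*w - y^2 + y*(11*w - 11) - 10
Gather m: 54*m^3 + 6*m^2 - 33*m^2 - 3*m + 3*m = 54*m^3 - 27*m^2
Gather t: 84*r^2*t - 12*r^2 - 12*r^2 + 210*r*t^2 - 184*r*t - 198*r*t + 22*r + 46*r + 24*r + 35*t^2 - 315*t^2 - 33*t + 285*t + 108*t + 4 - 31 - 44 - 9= -24*r^2 + 92*r + t^2*(210*r - 280) + t*(84*r^2 - 382*r + 360) - 80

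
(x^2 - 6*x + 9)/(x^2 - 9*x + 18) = (x - 3)/(x - 6)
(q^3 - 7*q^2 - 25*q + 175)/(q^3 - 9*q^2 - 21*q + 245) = (q - 5)/(q - 7)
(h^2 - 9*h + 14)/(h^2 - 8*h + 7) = (h - 2)/(h - 1)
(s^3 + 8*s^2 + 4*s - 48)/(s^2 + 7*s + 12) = (s^2 + 4*s - 12)/(s + 3)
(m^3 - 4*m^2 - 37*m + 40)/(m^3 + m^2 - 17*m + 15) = (m - 8)/(m - 3)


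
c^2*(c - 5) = c^3 - 5*c^2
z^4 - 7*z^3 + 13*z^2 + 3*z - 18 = (z - 3)^2*(z - 2)*(z + 1)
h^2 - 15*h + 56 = (h - 8)*(h - 7)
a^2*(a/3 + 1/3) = a^3/3 + a^2/3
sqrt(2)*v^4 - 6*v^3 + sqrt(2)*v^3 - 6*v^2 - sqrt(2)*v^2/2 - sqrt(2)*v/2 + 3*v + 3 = (v - 3*sqrt(2))*(v - sqrt(2)/2)*(v + sqrt(2)/2)*(sqrt(2)*v + sqrt(2))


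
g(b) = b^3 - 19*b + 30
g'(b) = 3*b^2 - 19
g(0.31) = 24.14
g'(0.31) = -18.71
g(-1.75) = 57.89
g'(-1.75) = -9.81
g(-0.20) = 33.79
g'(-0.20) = -18.88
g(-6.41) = -111.58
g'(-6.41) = 104.26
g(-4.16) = 37.05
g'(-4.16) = 32.92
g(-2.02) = 60.14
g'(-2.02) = -6.76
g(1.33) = 7.08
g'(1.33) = -13.69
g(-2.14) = 60.86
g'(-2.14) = -5.26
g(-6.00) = -72.00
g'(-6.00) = 89.00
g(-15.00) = -3060.00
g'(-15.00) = 656.00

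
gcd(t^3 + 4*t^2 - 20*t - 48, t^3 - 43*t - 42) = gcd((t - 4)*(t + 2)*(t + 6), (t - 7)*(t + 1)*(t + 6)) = t + 6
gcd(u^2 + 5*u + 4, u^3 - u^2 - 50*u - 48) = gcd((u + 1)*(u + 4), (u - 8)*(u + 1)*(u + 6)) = u + 1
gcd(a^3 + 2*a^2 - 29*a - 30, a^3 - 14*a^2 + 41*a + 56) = a + 1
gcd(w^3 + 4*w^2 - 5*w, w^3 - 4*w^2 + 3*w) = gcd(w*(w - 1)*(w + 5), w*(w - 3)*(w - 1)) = w^2 - w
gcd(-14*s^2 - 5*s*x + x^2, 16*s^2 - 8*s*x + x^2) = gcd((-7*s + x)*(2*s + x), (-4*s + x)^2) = 1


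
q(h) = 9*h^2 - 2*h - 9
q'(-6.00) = -110.00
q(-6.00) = 327.00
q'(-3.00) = -56.00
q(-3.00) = 78.00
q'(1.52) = 25.36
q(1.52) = 8.75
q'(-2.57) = -48.26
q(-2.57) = 55.58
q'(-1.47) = -28.46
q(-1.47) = 13.39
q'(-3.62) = -67.16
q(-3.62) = 116.18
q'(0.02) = -1.64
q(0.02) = -9.04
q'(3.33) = 57.94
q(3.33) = 84.14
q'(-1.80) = -34.40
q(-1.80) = 23.76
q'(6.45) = 114.10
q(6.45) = 352.52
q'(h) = 18*h - 2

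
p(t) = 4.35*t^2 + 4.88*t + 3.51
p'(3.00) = 30.98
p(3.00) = 57.30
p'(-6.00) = -47.32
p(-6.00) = 130.83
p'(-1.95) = -12.08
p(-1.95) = 10.53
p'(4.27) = 42.03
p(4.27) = 103.66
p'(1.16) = 14.97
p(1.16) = 15.02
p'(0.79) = 11.75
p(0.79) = 10.08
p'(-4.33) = -32.79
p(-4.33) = 63.94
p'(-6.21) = -49.15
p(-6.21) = 140.96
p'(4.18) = 41.25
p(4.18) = 99.91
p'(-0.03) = 4.62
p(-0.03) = 3.37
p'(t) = 8.7*t + 4.88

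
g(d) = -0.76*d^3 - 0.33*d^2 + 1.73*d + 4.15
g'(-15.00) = -501.37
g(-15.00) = 2468.95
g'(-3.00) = -16.81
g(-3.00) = 16.51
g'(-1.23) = -0.91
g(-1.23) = 2.94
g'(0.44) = 1.00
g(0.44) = 4.78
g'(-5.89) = -73.48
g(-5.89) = 137.81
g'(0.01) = 1.72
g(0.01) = 4.17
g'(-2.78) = -14.06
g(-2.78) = 13.12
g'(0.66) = 0.30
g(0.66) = 4.93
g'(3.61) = -30.37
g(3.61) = -29.66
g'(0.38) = 1.15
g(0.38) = 4.72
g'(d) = -2.28*d^2 - 0.66*d + 1.73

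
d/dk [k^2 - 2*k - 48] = 2*k - 2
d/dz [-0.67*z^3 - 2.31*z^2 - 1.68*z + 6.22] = -2.01*z^2 - 4.62*z - 1.68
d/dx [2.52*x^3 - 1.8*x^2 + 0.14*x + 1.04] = 7.56*x^2 - 3.6*x + 0.14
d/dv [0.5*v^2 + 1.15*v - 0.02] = 1.0*v + 1.15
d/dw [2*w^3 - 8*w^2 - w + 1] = 6*w^2 - 16*w - 1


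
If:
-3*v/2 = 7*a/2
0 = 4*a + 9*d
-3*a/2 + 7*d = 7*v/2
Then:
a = 0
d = 0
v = 0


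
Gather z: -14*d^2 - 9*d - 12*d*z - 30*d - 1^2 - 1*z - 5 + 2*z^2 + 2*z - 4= -14*d^2 - 39*d + 2*z^2 + z*(1 - 12*d) - 10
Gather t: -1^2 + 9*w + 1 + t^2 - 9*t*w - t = t^2 + t*(-9*w - 1) + 9*w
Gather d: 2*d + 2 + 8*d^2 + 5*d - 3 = 8*d^2 + 7*d - 1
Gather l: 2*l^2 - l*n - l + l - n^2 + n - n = 2*l^2 - l*n - n^2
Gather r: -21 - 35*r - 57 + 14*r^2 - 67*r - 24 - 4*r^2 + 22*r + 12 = 10*r^2 - 80*r - 90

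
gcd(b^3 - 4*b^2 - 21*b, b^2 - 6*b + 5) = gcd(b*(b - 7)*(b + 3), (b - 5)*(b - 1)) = 1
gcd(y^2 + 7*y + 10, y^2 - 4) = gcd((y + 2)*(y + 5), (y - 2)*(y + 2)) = y + 2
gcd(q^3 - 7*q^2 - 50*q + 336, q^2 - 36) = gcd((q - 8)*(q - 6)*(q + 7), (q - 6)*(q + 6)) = q - 6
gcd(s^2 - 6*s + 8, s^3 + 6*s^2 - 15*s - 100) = s - 4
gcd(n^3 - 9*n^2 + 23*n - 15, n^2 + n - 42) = 1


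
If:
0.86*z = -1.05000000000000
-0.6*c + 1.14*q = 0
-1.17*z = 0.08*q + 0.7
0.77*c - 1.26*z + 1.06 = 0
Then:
No Solution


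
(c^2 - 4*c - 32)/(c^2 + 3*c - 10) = (c^2 - 4*c - 32)/(c^2 + 3*c - 10)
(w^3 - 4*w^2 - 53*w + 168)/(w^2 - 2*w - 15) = (-w^3 + 4*w^2 + 53*w - 168)/(-w^2 + 2*w + 15)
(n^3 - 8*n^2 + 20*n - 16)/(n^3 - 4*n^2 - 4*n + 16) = (n - 2)/(n + 2)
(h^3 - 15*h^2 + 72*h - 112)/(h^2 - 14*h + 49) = (h^2 - 8*h + 16)/(h - 7)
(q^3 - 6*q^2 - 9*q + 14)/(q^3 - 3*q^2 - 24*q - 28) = (q - 1)/(q + 2)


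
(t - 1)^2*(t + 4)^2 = t^4 + 6*t^3 + t^2 - 24*t + 16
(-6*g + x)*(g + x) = -6*g^2 - 5*g*x + x^2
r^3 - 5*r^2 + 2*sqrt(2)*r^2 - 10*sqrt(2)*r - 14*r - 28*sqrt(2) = (r - 7)*(r + 2)*(r + 2*sqrt(2))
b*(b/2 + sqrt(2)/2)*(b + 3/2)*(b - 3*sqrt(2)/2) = b^4/2 - sqrt(2)*b^3/4 + 3*b^3/4 - 3*b^2/2 - 3*sqrt(2)*b^2/8 - 9*b/4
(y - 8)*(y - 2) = y^2 - 10*y + 16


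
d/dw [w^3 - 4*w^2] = w*(3*w - 8)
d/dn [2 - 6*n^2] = -12*n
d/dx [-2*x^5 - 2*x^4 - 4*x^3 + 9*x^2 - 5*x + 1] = -10*x^4 - 8*x^3 - 12*x^2 + 18*x - 5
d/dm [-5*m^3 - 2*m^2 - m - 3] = -15*m^2 - 4*m - 1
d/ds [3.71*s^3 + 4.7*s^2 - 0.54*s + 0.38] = 11.13*s^2 + 9.4*s - 0.54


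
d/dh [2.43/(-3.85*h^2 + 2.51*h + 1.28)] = (18.711*h - 6.0993)/(-3.85*h^2 + 2.51*h + 1.28)^2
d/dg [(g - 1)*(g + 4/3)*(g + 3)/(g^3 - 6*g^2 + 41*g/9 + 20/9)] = 12*(-63*g^4 + 66*g^3 + 215*g^2 - 224*g + 118)/(81*g^6 - 972*g^5 + 3654*g^4 - 4068*g^3 - 479*g^2 + 1640*g + 400)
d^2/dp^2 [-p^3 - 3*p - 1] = -6*p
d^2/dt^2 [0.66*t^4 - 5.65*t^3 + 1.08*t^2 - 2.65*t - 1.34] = 7.92*t^2 - 33.9*t + 2.16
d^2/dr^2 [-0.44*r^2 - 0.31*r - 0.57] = -0.880000000000000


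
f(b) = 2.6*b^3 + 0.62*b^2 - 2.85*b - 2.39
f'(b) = 7.8*b^2 + 1.24*b - 2.85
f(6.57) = 742.99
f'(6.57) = 341.98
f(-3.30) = -79.67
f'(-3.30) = 78.00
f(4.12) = 178.22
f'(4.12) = 134.66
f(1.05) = -1.69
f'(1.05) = 7.05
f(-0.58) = -1.04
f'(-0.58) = -0.95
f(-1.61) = -7.04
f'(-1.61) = 15.37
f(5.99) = 561.58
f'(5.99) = 284.44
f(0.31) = -3.14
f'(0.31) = -1.72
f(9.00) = 1917.58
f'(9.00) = 640.11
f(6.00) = 564.43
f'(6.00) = 285.39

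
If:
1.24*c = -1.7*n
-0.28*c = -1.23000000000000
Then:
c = 4.39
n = -3.20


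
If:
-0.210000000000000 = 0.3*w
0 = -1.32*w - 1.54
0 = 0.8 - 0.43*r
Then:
No Solution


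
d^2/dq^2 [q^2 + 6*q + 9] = 2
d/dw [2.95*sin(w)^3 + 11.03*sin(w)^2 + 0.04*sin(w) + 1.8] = (8.85*sin(w)^2 + 22.06*sin(w) + 0.04)*cos(w)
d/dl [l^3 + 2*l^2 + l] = 3*l^2 + 4*l + 1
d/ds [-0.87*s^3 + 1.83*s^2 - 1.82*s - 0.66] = -2.61*s^2 + 3.66*s - 1.82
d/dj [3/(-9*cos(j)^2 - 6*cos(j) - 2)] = -18*(3*cos(j) + 1)*sin(j)/(9*cos(j)^2 + 6*cos(j) + 2)^2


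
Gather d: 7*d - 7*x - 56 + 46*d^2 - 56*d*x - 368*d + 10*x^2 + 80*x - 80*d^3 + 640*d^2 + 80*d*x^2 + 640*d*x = -80*d^3 + 686*d^2 + d*(80*x^2 + 584*x - 361) + 10*x^2 + 73*x - 56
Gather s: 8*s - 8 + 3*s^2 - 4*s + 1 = 3*s^2 + 4*s - 7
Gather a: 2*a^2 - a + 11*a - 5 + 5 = 2*a^2 + 10*a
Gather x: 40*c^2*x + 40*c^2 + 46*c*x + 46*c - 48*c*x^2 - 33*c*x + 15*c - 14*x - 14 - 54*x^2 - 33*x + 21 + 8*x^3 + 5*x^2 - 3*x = 40*c^2 + 61*c + 8*x^3 + x^2*(-48*c - 49) + x*(40*c^2 + 13*c - 50) + 7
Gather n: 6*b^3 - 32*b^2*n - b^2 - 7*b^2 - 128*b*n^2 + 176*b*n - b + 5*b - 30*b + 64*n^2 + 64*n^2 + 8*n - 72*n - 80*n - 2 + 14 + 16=6*b^3 - 8*b^2 - 26*b + n^2*(128 - 128*b) + n*(-32*b^2 + 176*b - 144) + 28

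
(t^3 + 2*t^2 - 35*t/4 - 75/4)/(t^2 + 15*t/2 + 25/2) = (2*t^2 - t - 15)/(2*(t + 5))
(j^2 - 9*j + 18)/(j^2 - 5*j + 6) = (j - 6)/(j - 2)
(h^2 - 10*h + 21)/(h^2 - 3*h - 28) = (h - 3)/(h + 4)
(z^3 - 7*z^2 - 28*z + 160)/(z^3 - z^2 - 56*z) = (z^2 + z - 20)/(z*(z + 7))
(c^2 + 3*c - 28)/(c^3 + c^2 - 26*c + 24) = (c + 7)/(c^2 + 5*c - 6)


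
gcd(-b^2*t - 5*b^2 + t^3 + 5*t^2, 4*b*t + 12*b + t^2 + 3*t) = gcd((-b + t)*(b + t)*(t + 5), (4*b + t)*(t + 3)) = 1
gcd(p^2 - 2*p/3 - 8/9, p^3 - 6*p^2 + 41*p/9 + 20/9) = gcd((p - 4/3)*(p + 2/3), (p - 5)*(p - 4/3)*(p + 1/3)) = p - 4/3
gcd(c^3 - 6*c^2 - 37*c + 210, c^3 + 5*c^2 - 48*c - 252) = c^2 - c - 42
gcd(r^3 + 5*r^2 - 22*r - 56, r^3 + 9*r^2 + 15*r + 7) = r + 7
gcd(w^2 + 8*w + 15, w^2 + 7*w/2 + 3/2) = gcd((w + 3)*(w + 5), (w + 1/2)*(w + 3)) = w + 3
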